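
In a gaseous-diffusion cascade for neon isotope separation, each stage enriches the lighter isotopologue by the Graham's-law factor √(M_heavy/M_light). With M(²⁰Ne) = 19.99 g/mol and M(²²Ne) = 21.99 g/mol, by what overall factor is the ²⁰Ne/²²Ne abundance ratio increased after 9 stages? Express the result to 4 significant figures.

The single-stage factor is √(M_heavy/M_light), so 9 stages give [√(21.99/19.99)]^9 = (21.99/19.99)^(9/2).
= 1.10005^(9/2) = 1.536.

1.536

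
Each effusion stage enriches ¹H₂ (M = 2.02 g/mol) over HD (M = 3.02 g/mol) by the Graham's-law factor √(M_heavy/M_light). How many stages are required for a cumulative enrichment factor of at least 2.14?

4

Single-stage factor α = √(3.02/2.02), so ln α = ½ ln(1.49505) = 0.2011.
Need α^N ≥ 2.14 ⇒ N ≥ ln(2.14) / ln α = 0.7608 / 0.2011 = 3.78.
Rounding up, N = 4 stages.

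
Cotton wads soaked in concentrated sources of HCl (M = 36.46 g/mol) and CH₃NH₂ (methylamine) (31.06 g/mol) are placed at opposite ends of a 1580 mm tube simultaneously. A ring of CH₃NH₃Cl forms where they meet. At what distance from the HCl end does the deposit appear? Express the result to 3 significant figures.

758 mm

Graham's law gives d_HCl/d_CH₃NH₂ = rate_HCl/rate_CH₃NH₂ = √(M_CH₃NH₂/M_HCl) = √(31.06/36.46) = 0.9230.
With d_HCl + d_CH₃NH₂ = 1580 mm, d_CH₃NH₂ = 1580/(1 + 0.9230) = 821.6 mm.
d_HCl = 1580 − 821.6 = 758 mm.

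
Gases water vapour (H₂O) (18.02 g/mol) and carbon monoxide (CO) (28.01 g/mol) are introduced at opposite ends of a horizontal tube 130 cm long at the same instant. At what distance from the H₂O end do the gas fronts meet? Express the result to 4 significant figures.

The fronts meet when d_H₂O + d_CO = L with d_H₂O/d_CO = √(M_CO/M_H₂O) (Graham's law). Here √(M_CO/M_H₂O) = √(28.01/18.02) = 1.247.
With d_H₂O + d_CO = 130 cm, d_CO = 130/(1 + 1.247) = 57.86 cm.
d_H₂O = 130 − 57.86 = 72.14 cm.

72.14 cm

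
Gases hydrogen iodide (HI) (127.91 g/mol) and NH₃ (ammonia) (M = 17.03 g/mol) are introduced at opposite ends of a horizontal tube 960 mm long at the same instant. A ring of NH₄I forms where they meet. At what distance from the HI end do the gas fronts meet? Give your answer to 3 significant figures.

Distances travelled in equal time are proportional to diffusion rates, so d_HI/d_NH₃ = √(M_NH₃/M_HI) = √(17.03/127.91) = 0.3649.
With d_HI + d_NH₃ = 960 mm, d_NH₃ = 960/(1 + 0.3649) = 703.4 mm.
d_HI = 960 − 703.4 = 257 mm.

257 mm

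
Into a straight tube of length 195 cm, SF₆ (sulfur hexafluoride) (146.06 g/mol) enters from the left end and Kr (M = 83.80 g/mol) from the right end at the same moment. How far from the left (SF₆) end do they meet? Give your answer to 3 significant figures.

84.0 cm

The fronts meet when d_SF₆ + d_Kr = L with d_SF₆/d_Kr = √(M_Kr/M_SF₆) (Graham's law). Here √(M_Kr/M_SF₆) = √(83.80/146.06) = 0.7575.
With d_SF₆ + d_Kr = 195 cm, d_Kr = 195/(1 + 0.7575) = 111.0 cm.
d_SF₆ = 195 − 111.0 = 84.0 cm.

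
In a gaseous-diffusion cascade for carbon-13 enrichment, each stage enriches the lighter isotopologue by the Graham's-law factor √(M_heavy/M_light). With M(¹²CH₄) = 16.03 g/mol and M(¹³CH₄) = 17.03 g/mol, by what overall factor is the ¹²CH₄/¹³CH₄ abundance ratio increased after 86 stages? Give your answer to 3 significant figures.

Overall factor = α^86 with α = √(17.03/16.03), i.e. (17.03/16.03)^(86/2).
= 1.06238^43 = 13.5.

13.5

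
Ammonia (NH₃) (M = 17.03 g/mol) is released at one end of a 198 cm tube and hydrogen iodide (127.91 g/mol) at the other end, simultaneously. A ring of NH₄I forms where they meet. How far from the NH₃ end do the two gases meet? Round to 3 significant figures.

In equal time, each gas travels a distance ∝ its rate ∝ 1/√M, so d_NH₃/d_HI = √(M_HI/M_NH₃) = √(127.91/17.03) = 2.741.
With d_NH₃ + d_HI = 198 cm, d_HI = 198/(1 + 2.741) = 52.93 cm.
d_NH₃ = 198 − 52.93 = 145 cm.

145 cm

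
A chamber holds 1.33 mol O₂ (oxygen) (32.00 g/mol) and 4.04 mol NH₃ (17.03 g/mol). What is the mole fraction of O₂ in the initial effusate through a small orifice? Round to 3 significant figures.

0.194

Effusion rate of each component ∝ n_i/√M_i (partial pressure × 1/√M).
Mole fraction of O₂ in the effusate = (n_O₂/√M_O₂) / (n_O₂/√M_O₂ + n_NH₃/√M_NH₃)
= (1.33/√32.00) / (1.33/√32.00 + 4.04/√17.03) = 0.2351/(0.2351 + 0.9790) = 0.194.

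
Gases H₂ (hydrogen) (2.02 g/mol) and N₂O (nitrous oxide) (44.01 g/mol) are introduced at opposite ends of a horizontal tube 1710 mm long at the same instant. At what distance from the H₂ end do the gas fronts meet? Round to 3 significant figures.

The fronts meet when d_H₂ + d_N₂O = L with d_H₂/d_N₂O = √(M_N₂O/M_H₂) (Graham's law). Here √(M_N₂O/M_H₂) = √(44.01/2.02) = 4.668.
With d_H₂ + d_N₂O = 1710 mm, d_N₂O = 1710/(1 + 4.668) = 301.7 mm.
d_H₂ = 1710 − 301.7 = 1410 mm.

1410 mm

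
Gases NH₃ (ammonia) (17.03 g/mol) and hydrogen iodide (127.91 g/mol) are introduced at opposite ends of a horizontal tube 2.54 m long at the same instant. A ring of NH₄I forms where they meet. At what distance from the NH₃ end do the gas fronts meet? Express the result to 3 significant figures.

Distances travelled in equal time are proportional to diffusion rates, so d_NH₃/d_HI = √(M_HI/M_NH₃) = √(127.91/17.03) = 2.741.
With d_NH₃ + d_HI = 2.54 m, d_HI = 2.54/(1 + 2.741) = 0.6790 m.
d_NH₃ = 2.54 − 0.6790 = 1.86 m.

1.86 m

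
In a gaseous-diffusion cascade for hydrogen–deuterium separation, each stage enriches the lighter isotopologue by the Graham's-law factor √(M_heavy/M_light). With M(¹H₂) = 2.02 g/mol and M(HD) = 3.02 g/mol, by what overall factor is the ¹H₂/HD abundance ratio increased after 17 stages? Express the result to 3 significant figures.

Each stage multiplies the ratio by α = √(3.02/2.02), so after 17 stages the overall factor is α^17 = (3.02/2.02)^(17/2).
= 1.49505^(17/2) = 30.5.

30.5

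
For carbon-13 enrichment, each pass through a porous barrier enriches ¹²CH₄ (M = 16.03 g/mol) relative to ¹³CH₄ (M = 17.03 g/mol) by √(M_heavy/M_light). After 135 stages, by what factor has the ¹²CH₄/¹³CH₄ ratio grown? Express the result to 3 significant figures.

Each stage multiplies the ratio by α = √(17.03/16.03), so after 135 stages the overall factor is α^135 = (17.03/16.03)^(135/2).
= 1.06238^(135/2) = 59.4.

59.4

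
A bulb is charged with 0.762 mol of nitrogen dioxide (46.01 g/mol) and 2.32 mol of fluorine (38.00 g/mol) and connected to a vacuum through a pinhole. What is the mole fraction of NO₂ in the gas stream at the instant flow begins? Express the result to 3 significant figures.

0.230

Each component's effusion rate ∝ (its partial pressure)·(1/√M) ∝ n_i/√M_i.
x_NO₂(eff) = (n_NO₂/√M_NO₂) / (n_NO₂/√M_NO₂ + n_F₂/√M_F₂)
= (0.762/√46.01) / (0.762/√46.01 + 2.32/√38.00) = 0.1123/(0.1123 + 0.3764) = 0.230.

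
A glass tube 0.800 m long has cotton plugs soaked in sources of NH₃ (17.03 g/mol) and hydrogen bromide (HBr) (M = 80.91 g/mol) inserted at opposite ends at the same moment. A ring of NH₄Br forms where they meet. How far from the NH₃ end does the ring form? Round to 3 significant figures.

Graham's law gives d_NH₃/d_HBr = rate_NH₃/rate_HBr = √(M_HBr/M_NH₃) = √(80.91/17.03) = 2.180.
With d_NH₃ + d_HBr = 0.800 m, d_HBr = 0.800/(1 + 2.180) = 0.2516 m.
d_NH₃ = 0.800 − 0.2516 = 0.548 m.

0.548 m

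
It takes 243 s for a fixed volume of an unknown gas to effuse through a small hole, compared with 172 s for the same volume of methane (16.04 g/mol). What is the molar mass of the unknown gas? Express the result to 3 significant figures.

Graham's law gives t_X/t_CH₄ = √(M_X/M_CH₄).
243/172 = 1.413 = √(M_X/16.04)
M_X = 16.04 × 1.413² = 16.04 × 1.996 = 32.0 g/mol

32.0 g/mol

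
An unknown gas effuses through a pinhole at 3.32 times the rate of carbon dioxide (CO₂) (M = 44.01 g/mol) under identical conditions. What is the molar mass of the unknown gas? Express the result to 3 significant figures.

3.99 g/mol

By Graham's law, rate_X/rate_CO₂ = √(M_CO₂/M_X).
3.32 = √(44.01/M_X)
M_X = 44.01 / 3.32² = 44.01 / 11.02 = 3.99 g/mol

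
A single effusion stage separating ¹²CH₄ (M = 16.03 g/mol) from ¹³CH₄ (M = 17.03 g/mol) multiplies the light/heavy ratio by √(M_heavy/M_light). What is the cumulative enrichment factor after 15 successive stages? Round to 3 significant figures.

1.57

The single-stage factor is √(M_heavy/M_light), so 15 stages give [√(17.03/16.03)]^15 = (17.03/16.03)^(15/2).
= 1.06238^(15/2) = 1.57.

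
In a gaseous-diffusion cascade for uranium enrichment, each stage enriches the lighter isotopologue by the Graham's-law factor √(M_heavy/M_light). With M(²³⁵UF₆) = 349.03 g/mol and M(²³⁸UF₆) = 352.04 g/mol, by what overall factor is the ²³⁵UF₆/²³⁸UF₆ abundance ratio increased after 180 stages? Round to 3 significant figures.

2.17

Each stage multiplies the ratio by α = √(352.04/349.03), so after 180 stages the overall factor is α^180 = (352.04/349.03)^(180/2).
= 1.00862^90 = 2.17.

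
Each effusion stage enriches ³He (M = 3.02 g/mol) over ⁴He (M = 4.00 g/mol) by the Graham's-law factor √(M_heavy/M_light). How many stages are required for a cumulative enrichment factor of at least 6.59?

14

Per stage α = (4.00/3.02)^(1/2) = 1.32450^0.5, giving ln α = 0.1405.
Need α^N ≥ 6.59 ⇒ N ≥ ln(6.59) / ln α = 1.886 / 0.1405 = 13.42.
Minimum whole number of stages: N = 14.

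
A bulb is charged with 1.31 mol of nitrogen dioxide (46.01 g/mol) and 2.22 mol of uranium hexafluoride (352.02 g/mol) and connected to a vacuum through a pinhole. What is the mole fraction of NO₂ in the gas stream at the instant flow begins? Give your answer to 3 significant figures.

0.620

Effusion rate of each component ∝ n_i/√M_i (partial pressure × 1/√M).
Mole fraction of NO₂ in the effusate = (n_NO₂/√M_NO₂) / (n_NO₂/√M_NO₂ + n_UF₆/√M_UF₆)
= (1.31/√46.01) / (1.31/√46.01 + 2.22/√352.02) = 0.1931/(0.1931 + 0.1183) = 0.620.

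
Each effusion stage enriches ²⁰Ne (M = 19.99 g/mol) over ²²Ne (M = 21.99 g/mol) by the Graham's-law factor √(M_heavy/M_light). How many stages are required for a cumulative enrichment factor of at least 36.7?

Single-stage factor α = √(21.99/19.99), so ln α = ½ ln(1.10005) = 0.04768.
Need α^N ≥ 36.7 ⇒ N ≥ ln(36.7) / ln α = 3.603 / 0.04768 = 75.57.
So at least 76 stages are needed.

76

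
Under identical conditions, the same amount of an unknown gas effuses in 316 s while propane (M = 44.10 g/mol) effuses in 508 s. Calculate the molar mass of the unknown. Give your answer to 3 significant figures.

From Graham's law, t_X/t_C₃H₈ = √(M_X/M_C₃H₈).
316/508 = 0.6220 = √(M_X/44.10)
M_X = 44.10 × 0.6220² = 44.10 × 0.3869 = 17.1 g/mol

17.1 g/mol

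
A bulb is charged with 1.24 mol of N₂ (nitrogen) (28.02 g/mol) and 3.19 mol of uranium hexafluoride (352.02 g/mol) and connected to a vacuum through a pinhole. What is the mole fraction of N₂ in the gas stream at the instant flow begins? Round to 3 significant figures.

0.579

Effusion rate of each component ∝ n_i/√M_i (partial pressure × 1/√M).
So x_N₂ in the escaping gas = (n_N₂/√M_N₂) / Σ(n_i/√M_i)
= (1.24/√28.02) / (1.24/√28.02 + 3.19/√352.02) = 0.2343/(0.2343 + 0.1700) = 0.579.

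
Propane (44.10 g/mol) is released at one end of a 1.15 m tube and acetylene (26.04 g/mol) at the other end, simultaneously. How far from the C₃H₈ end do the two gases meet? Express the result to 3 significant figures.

Distances travelled in equal time are proportional to diffusion rates, so d_C₃H₈/d_C₂H₂ = √(M_C₂H₂/M_C₃H₈) = √(26.04/44.10) = 0.7684.
With d_C₃H₈ + d_C₂H₂ = 1.15 m, d_C₂H₂ = 1.15/(1 + 0.7684) = 0.6503 m.
d_C₃H₈ = 1.15 − 0.6503 = 0.500 m.

0.500 m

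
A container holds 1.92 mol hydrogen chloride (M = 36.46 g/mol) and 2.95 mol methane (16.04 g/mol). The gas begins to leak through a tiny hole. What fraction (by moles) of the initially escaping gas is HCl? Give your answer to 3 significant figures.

0.302

Rate_i ∝ x_i/√M_i (Graham's law weighted by mole fraction), so the effusate composition follows n_i/√M_i.
Mole fraction of HCl in the effusate = (n_HCl/√M_HCl) / (n_HCl/√M_HCl + n_CH₄/√M_CH₄)
= (1.92/√36.46) / (1.92/√36.46 + 2.95/√16.04) = 0.3180/(0.3180 + 0.7366) = 0.302.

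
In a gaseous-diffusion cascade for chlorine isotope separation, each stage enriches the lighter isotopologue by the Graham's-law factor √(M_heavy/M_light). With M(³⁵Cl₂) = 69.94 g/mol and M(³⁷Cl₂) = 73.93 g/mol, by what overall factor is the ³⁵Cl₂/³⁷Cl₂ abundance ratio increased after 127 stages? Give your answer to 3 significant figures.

33.9

Overall factor = α^127 with α = √(73.93/69.94), i.e. (73.93/69.94)^(127/2).
= 1.05705^(127/2) = 33.9.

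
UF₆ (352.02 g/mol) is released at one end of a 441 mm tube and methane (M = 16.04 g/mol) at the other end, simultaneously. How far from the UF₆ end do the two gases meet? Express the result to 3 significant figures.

Distances travelled in equal time are proportional to diffusion rates, so d_UF₆/d_CH₄ = √(M_CH₄/M_UF₆) = √(16.04/352.02) = 0.2135.
With d_UF₆ + d_CH₄ = 441 mm, d_CH₄ = 441/(1 + 0.2135) = 363.4 mm.
d_UF₆ = 441 − 363.4 = 77.6 mm.

77.6 mm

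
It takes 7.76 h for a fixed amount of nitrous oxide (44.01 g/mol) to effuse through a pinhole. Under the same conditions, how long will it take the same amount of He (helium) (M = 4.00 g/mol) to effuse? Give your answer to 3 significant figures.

2.34 h

From Graham's law, t_He/t_N₂O = √(M_He/M_N₂O) = √(4.00/44.01) = √0.09089 = 0.3015.
So the time for He is 7.76 × 0.3015 = 2.34 h.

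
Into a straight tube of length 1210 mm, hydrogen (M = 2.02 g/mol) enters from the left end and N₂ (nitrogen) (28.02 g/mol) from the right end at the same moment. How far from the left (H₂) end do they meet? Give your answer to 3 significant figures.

Graham's law gives d_H₂/d_N₂ = rate_H₂/rate_N₂ = √(M_N₂/M_H₂) = √(28.02/2.02) = 3.724.
With d_H₂ + d_N₂ = 1210 mm, d_N₂ = 1210/(1 + 3.724) = 256.1 mm.
d_H₂ = 1210 − 256.1 = 954 mm.

954 mm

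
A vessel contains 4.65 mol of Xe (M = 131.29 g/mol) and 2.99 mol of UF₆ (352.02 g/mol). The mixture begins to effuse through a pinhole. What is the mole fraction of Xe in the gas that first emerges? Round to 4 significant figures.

Each component's effusion rate ∝ (its partial pressure)·(1/√M) ∝ n_i/√M_i.
x_Xe(eff) = (n_Xe/√M_Xe) / (n_Xe/√M_Xe + n_UF₆/√M_UF₆)
= (4.65/√131.29) / (4.65/√131.29 + 2.99/√352.02) = 0.4058/(0.4058 + 0.1594) = 0.7180.

0.7180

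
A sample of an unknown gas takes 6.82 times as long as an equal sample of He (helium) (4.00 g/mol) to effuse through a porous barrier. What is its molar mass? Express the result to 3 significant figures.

186 g/mol

By Graham's law, t_X/t_He = √(M_X/M_He).
6.82 = √(M_X/4.00)
M_X = 4.00 × 6.82² = 4.00 × 46.51 = 186 g/mol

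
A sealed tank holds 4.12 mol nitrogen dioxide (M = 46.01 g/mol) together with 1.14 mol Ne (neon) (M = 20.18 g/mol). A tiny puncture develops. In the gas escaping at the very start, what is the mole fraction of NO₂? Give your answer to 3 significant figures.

Rate_i ∝ x_i/√M_i (Graham's law weighted by mole fraction), so the effusate composition follows n_i/√M_i.
x_NO₂(eff) = (n_NO₂/√M_NO₂) / (n_NO₂/√M_NO₂ + n_Ne/√M_Ne)
= (4.12/√46.01) / (4.12/√46.01 + 1.14/√20.18) = 0.6074/(0.6074 + 0.2538) = 0.705.

0.705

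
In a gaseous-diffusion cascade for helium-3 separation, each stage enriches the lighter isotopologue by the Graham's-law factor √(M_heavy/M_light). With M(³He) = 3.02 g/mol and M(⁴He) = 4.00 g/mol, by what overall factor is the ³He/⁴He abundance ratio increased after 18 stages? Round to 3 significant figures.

12.5

After 18 stages the ratio has grown by (√(4.00/3.02))^18 = (4.00/3.02)^(18/2).
= 1.32450^9 = 12.5.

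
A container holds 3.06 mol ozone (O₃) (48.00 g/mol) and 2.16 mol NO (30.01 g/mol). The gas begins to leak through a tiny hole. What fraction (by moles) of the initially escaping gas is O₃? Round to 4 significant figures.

The effusion rate of species i is ∝ p_i/√M_i ∝ n_i/√M_i.
So x_O₃ in the escaping gas = (n_O₃/√M_O₃) / Σ(n_i/√M_i)
= (3.06/√48.00) / (3.06/√48.00 + 2.16/√30.01) = 0.4417/(0.4417 + 0.3943) = 0.5283.

0.5283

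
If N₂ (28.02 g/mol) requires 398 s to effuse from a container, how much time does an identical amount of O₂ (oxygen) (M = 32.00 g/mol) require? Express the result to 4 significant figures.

425.3 s

By Graham's law, t_O₂/t_N₂ = √(M_O₂/M_N₂) = √(32.00/28.02) = √1.142 = 1.069.
So the time for O₂ is 398 × 1.069 = 425.3 s.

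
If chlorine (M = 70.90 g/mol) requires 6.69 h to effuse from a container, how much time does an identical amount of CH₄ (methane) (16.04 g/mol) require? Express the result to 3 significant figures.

3.18 h

By Graham's law, t_CH₄/t_Cl₂ = √(M_CH₄/M_Cl₂) = √(16.04/70.90) = √0.2262 = 0.4756.
So the time for CH₄ is 6.69 × 0.4756 = 3.18 h.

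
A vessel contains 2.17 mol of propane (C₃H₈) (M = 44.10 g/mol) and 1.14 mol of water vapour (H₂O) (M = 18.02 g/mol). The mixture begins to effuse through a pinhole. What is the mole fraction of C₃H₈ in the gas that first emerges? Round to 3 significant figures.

0.549

Each component's effusion rate ∝ (its partial pressure)·(1/√M) ∝ n_i/√M_i.
x_C₃H₈(eff) = (n_C₃H₈/√M_C₃H₈) / (n_C₃H₈/√M_C₃H₈ + n_H₂O/√M_H₂O)
= (2.17/√44.10) / (2.17/√44.10 + 1.14/√18.02) = 0.3268/(0.3268 + 0.2686) = 0.549.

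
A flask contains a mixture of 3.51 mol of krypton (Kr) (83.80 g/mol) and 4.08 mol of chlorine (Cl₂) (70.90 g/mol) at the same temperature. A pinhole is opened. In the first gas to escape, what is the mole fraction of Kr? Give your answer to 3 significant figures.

Each component's effusion rate ∝ (its partial pressure)·(1/√M) ∝ n_i/√M_i.
So x_Kr in the escaping gas = (n_Kr/√M_Kr) / Σ(n_i/√M_i)
= (3.51/√83.80) / (3.51/√83.80 + 4.08/√70.90) = 0.3834/(0.3834 + 0.4845) = 0.442.

0.442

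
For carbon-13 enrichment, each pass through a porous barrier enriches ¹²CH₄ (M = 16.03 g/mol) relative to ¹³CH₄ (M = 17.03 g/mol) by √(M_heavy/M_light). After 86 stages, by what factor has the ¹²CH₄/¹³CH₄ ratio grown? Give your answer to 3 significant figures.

After 86 stages the ratio has grown by (√(17.03/16.03))^86 = (17.03/16.03)^(86/2).
= 1.06238^43 = 13.5.

13.5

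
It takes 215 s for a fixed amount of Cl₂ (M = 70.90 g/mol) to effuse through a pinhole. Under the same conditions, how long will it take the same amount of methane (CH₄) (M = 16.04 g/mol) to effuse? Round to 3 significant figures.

102 s

From Graham's law, t_CH₄/t_Cl₂ = √(M_CH₄/M_Cl₂) = √(16.04/70.90) = √0.2262 = 0.4756.
So the time for CH₄ is 215 × 0.4756 = 102 s.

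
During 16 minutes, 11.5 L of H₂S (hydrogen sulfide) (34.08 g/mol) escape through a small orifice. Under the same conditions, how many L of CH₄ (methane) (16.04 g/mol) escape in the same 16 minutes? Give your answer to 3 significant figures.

Using Graham's law: rate_CH₄/rate_H₂S = √(M_H₂S/M_CH₄) = √(34.08/16.04) = √2.125 = 1.458.
So the volume for CH₄ is 11.5 × 1.458 = 16.8 L.

16.8 L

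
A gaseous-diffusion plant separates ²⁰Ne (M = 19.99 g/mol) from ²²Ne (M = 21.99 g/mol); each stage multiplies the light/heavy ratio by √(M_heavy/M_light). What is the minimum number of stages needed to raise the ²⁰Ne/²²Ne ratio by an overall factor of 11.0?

51

Single-stage factor α = √(21.99/19.99), so ln α = ½ ln(1.10005) = 0.04768.
Need α^N ≥ 11.0 ⇒ N ≥ ln(11.0) / ln α = 2.398 / 0.04768 = 50.29.
Minimum whole number of stages: N = 51.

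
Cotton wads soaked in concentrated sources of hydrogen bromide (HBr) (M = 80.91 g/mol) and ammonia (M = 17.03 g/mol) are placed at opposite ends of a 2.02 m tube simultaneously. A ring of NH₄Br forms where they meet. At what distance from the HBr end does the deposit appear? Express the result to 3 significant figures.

0.635 m

Distances travelled in equal time are proportional to diffusion rates, so d_HBr/d_NH₃ = √(M_NH₃/M_HBr) = √(17.03/80.91) = 0.4588.
With d_HBr + d_NH₃ = 2.02 m, d_NH₃ = 2.02/(1 + 0.4588) = 1.385 m.
d_HBr = 2.02 − 1.385 = 0.635 m.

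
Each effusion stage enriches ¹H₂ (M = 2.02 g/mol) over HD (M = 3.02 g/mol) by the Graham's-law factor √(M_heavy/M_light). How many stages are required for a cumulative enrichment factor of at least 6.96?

10

With α = √(3.02/2.02) per stage, ln α = ½ ln(1.49505) = 0.2011.
Need α^N ≥ 6.96 ⇒ N ≥ ln(6.96) / ln α = 1.940 / 0.2011 = 9.65.
Rounding up, N = 10 stages.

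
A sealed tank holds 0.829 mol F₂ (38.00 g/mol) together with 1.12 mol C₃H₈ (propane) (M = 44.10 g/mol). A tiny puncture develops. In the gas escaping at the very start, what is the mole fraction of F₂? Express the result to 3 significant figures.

0.444

Each component's effusion rate ∝ (its partial pressure)·(1/√M) ∝ n_i/√M_i.
x_F₂(eff) = (n_F₂/√M_F₂) / (n_F₂/√M_F₂ + n_C₃H₈/√M_C₃H₈)
= (0.829/√38.00) / (0.829/√38.00 + 1.12/√44.10) = 0.1345/(0.1345 + 0.1687) = 0.444.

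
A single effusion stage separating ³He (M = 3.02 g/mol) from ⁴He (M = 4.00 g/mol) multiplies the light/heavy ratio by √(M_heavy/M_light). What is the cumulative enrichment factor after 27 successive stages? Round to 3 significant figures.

44.4

After 27 stages the ratio has grown by (√(4.00/3.02))^27 = (4.00/3.02)^(27/2).
= 1.32450^(27/2) = 44.4.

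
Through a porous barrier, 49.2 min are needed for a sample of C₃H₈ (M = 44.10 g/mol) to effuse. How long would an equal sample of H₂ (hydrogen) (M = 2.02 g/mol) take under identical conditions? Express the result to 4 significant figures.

From Graham's law, t_H₂/t_C₃H₈ = √(M_H₂/M_C₃H₈) = √(2.02/44.10) = √0.04580 = 0.2140.
So the time for H₂ is 49.2 × 0.2140 = 10.53 min.

10.53 min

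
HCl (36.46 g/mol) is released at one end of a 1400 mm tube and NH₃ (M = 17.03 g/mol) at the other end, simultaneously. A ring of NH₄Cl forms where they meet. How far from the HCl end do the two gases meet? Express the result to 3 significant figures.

568 mm

Graham's law gives d_HCl/d_NH₃ = rate_HCl/rate_NH₃ = √(M_NH₃/M_HCl) = √(17.03/36.46) = 0.6834.
With d_HCl + d_NH₃ = 1400 mm, d_NH₃ = 1400/(1 + 0.6834) = 831.6 mm.
d_HCl = 1400 − 831.6 = 568 mm.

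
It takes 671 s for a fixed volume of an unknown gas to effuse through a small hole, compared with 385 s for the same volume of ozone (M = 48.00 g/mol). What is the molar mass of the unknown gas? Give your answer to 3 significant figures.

146 g/mol

From Graham's law, t_X/t_O₃ = √(M_X/M_O₃).
671/385 = 1.743 = √(M_X/48.00)
M_X = 48.00 × 1.743² = 48.00 × 3.038 = 146 g/mol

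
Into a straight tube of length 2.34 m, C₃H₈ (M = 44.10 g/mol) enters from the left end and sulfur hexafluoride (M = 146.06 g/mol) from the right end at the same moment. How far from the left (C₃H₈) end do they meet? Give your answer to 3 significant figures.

1.51 m

In equal time, each gas travels a distance ∝ its rate ∝ 1/√M, so d_C₃H₈/d_SF₆ = √(M_SF₆/M_C₃H₈) = √(146.06/44.10) = 1.820.
With d_C₃H₈ + d_SF₆ = 2.34 m, d_SF₆ = 2.34/(1 + 1.820) = 0.8298 m.
d_C₃H₈ = 2.34 − 0.8298 = 1.51 m.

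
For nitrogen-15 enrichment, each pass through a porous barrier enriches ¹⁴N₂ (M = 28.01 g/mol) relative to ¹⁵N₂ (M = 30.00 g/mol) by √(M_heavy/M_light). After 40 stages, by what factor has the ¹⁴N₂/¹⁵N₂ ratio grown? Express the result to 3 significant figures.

3.95

Overall factor = α^40 with α = √(30.00/28.01), i.e. (30.00/28.01)^(40/2).
= 1.07105^20 = 3.95.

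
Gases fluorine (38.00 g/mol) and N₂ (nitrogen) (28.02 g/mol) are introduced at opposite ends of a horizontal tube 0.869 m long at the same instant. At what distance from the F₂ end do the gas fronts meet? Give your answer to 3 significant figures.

The fronts meet when d_F₂ + d_N₂ = L with d_F₂/d_N₂ = √(M_N₂/M_F₂) (Graham's law). Here √(M_N₂/M_F₂) = √(28.02/38.00) = 0.8587.
With d_F₂ + d_N₂ = 0.869 m, d_N₂ = 0.869/(1 + 0.8587) = 0.4675 m.
d_F₂ = 0.869 − 0.4675 = 0.401 m.

0.401 m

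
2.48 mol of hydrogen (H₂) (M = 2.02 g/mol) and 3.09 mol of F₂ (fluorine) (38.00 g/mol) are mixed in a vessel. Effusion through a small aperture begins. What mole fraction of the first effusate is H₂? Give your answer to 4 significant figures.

The effusion rate of species i is ∝ p_i/√M_i ∝ n_i/√M_i.
x_H₂(eff) = (n_H₂/√M_H₂) / (n_H₂/√M_H₂ + n_F₂/√M_F₂)
= (2.48/√2.02) / (2.48/√2.02 + 3.09/√38.00) = 1.745/(1.745 + 0.5013) = 0.7768.

0.7768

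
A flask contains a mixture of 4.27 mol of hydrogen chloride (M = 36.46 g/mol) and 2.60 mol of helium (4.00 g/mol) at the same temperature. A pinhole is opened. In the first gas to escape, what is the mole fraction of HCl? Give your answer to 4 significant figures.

0.3523

Each component's effusion rate ∝ (its partial pressure)·(1/√M) ∝ n_i/√M_i.
x_HCl(eff) = (n_HCl/√M_HCl) / (n_HCl/√M_HCl + n_He/√M_He)
= (4.27/√36.46) / (4.27/√36.46 + 2.60/√4.00) = 0.7072/(0.7072 + 1.300) = 0.3523.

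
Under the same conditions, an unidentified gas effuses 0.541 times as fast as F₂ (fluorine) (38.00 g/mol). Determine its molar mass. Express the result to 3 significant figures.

Since effusion rate ∝ 1/√M, rate_X/rate_F₂ = √(M_F₂/M_X).
0.541 = √(38.00/M_X)
M_X = 38.00 / 0.541² = 38.00 / 0.2927 = 130 g/mol

130 g/mol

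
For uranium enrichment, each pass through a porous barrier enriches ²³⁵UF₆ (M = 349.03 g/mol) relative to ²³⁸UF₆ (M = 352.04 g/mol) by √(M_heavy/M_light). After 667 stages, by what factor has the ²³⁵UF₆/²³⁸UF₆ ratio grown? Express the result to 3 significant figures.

17.5

Each stage multiplies the ratio by α = √(352.04/349.03), so after 667 stages the overall factor is α^667 = (352.04/349.03)^(667/2).
= 1.00862^(667/2) = 17.5.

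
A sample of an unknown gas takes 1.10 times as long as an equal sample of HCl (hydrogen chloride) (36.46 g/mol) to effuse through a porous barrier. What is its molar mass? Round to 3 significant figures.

44.1 g/mol

By Graham's law, t_X/t_HCl = √(M_X/M_HCl).
1.10 = √(M_X/36.46)
M_X = 36.46 × 1.10² = 36.46 × 1.210 = 44.1 g/mol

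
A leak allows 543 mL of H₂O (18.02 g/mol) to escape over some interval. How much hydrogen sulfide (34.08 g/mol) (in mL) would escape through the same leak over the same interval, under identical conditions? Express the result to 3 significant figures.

From Graham's law, rate_H₂S/rate_H₂O = √(M_H₂O/M_H₂S) = √(18.02/34.08) = √0.5288 = 0.7272.
So the volume for H₂S is 543 × 0.7272 = 395 mL.

395 mL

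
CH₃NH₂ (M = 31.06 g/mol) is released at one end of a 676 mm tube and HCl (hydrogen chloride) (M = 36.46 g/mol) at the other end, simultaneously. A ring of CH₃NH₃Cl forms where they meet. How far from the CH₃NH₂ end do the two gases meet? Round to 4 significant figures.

Distances travelled in equal time are proportional to diffusion rates, so d_CH₃NH₂/d_HCl = √(M_HCl/M_CH₃NH₂) = √(36.46/31.06) = 1.083.
With d_CH₃NH₂ + d_HCl = 676 mm, d_HCl = 676/(1 + 1.083) = 324.5 mm.
d_CH₃NH₂ = 676 − 324.5 = 351.5 mm.

351.5 mm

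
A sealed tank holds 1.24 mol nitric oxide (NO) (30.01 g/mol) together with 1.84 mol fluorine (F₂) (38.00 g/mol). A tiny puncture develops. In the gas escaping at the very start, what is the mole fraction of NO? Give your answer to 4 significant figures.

The effusion rate of species i is ∝ p_i/√M_i ∝ n_i/√M_i.
x_NO(eff) = (n_NO/√M_NO) / (n_NO/√M_NO + n_F₂/√M_F₂)
= (1.24/√30.01) / (1.24/√30.01 + 1.84/√38.00) = 0.2264/(0.2264 + 0.2985) = 0.4313.

0.4313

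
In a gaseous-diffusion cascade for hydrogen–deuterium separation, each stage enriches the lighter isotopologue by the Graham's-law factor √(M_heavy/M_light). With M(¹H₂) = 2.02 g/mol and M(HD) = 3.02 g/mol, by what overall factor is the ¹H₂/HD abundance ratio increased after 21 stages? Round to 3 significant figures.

68.2

The single-stage factor is √(M_heavy/M_light), so 21 stages give [√(3.02/2.02)]^21 = (3.02/2.02)^(21/2).
= 1.49505^(21/2) = 68.2.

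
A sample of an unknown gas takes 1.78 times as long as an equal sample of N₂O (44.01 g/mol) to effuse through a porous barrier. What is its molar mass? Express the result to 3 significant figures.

Graham's law gives t_X/t_N₂O = √(M_X/M_N₂O).
1.78 = √(M_X/44.01)
M_X = 44.01 × 1.78² = 44.01 × 3.168 = 139 g/mol

139 g/mol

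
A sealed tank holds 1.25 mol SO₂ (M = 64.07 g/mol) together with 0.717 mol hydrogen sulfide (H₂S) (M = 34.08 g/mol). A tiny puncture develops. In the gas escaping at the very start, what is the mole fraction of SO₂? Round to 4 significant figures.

0.5598

Each component's effusion rate ∝ (its partial pressure)·(1/√M) ∝ n_i/√M_i.
Mole fraction of SO₂ in the effusate = (n_SO₂/√M_SO₂) / (n_SO₂/√M_SO₂ + n_H₂S/√M_H₂S)
= (1.25/√64.07) / (1.25/√64.07 + 0.717/√34.08) = 0.1562/(0.1562 + 0.1228) = 0.5598.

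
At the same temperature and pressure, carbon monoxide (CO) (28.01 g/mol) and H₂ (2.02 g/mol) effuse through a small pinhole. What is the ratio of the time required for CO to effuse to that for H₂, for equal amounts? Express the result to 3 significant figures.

Since effusion rate ∝ 1/√M, t_CO/t_H₂ = √(M_CO/M_H₂) = √(28.01/2.02) = √13.87 = 3.72.

3.72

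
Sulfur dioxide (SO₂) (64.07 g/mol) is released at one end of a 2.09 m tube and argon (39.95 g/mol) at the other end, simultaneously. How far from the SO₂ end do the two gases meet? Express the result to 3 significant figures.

Graham's law gives d_SO₂/d_Ar = rate_SO₂/rate_Ar = √(M_Ar/M_SO₂) = √(39.95/64.07) = 0.7896.
With d_SO₂ + d_Ar = 2.09 m, d_Ar = 2.09/(1 + 0.7896) = 1.168 m.
d_SO₂ = 2.09 − 1.168 = 0.922 m.

0.922 m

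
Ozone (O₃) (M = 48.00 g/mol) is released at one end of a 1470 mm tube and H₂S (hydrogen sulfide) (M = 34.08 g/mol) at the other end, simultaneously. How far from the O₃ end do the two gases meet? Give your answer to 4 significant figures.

672.2 mm

In equal time, each gas travels a distance ∝ its rate ∝ 1/√M, so d_O₃/d_H₂S = √(M_H₂S/M_O₃) = √(34.08/48.00) = 0.8426.
With d_O₃ + d_H₂S = 1470 mm, d_H₂S = 1470/(1 + 0.8426) = 797.8 mm.
d_O₃ = 1470 − 797.8 = 672.2 mm.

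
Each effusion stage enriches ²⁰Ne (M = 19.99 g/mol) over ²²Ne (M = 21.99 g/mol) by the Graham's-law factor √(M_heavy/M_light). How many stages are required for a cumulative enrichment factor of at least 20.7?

64

With α = √(21.99/19.99) per stage, ln α = ½ ln(1.10005) = 0.04768.
Need α^N ≥ 20.7 ⇒ N ≥ ln(20.7) / ln α = 3.030 / 0.04768 = 63.55.
So at least 64 stages are needed.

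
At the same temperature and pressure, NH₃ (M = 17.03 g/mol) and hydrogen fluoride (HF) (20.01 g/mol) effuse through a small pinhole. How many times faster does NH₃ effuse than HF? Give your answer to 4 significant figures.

Since effusion rate ∝ 1/√M, rate_NH₃/rate_HF = √(M_HF/M_NH₃) = √(20.01/17.03) = √1.175 = 1.084.

1.084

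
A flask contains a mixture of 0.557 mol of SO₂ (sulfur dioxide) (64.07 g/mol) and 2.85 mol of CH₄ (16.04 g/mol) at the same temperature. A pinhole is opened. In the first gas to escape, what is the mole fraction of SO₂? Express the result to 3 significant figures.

Effusion rate of each component ∝ n_i/√M_i (partial pressure × 1/√M).
Mole fraction of SO₂ in the effusate = (n_SO₂/√M_SO₂) / (n_SO₂/√M_SO₂ + n_CH₄/√M_CH₄)
= (0.557/√64.07) / (0.557/√64.07 + 2.85/√16.04) = 0.06959/(0.06959 + 0.7116) = 0.0891.

0.0891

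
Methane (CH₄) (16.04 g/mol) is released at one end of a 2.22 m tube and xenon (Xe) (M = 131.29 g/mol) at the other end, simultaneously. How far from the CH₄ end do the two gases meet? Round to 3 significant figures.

In equal time, each gas travels a distance ∝ its rate ∝ 1/√M, so d_CH₄/d_Xe = √(M_Xe/M_CH₄) = √(131.29/16.04) = 2.861.
With d_CH₄ + d_Xe = 2.22 m, d_Xe = 2.22/(1 + 2.861) = 0.5750 m.
d_CH₄ = 2.22 − 0.5750 = 1.65 m.

1.65 m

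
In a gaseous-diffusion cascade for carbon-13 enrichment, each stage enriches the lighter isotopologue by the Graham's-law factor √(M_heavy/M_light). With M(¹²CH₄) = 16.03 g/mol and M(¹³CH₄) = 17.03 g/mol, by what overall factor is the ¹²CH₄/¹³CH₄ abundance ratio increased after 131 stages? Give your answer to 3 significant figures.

Each stage multiplies the ratio by α = √(17.03/16.03), so after 131 stages the overall factor is α^131 = (17.03/16.03)^(131/2).
= 1.06238^(131/2) = 52.7.

52.7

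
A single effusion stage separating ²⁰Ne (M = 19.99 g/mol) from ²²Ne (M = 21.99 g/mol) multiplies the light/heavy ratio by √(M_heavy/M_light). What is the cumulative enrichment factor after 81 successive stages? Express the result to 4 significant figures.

The single-stage factor is √(M_heavy/M_light), so 81 stages give [√(21.99/19.99)]^81 = (21.99/19.99)^(81/2).
= 1.10005^(81/2) = 47.56.

47.56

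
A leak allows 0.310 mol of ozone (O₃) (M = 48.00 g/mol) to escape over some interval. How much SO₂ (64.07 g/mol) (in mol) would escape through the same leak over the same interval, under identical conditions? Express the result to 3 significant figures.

Since effusion rate ∝ 1/√M, rate_SO₂/rate_O₃ = √(M_O₃/M_SO₂) = √(48.00/64.07) = √0.7492 = 0.8656.
So the amount for SO₂ is 0.310 × 0.8656 = 0.268 mol.

0.268 mol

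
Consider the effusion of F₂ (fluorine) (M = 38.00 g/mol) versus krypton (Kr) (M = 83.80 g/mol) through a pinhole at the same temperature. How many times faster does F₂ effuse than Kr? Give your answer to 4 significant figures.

1.485

From Graham's law, rate_F₂/rate_Kr = √(M_Kr/M_F₂) = √(83.80/38.00) = √2.205 = 1.485.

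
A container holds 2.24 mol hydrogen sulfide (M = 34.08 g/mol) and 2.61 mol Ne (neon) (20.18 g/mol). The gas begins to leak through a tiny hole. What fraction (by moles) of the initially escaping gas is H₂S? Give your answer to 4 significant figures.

0.3977

Each component's effusion rate ∝ (its partial pressure)·(1/√M) ∝ n_i/√M_i.
So x_H₂S in the escaping gas = (n_H₂S/√M_H₂S) / Σ(n_i/√M_i)
= (2.24/√34.08) / (2.24/√34.08 + 2.61/√20.18) = 0.3837/(0.3837 + 0.5810) = 0.3977.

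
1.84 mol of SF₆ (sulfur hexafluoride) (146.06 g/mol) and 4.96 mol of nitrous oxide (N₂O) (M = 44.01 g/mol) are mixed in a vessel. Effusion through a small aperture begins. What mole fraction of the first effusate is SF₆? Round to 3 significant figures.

0.169

Each component's effusion rate ∝ (its partial pressure)·(1/√M) ∝ n_i/√M_i.
So x_SF₆ in the escaping gas = (n_SF₆/√M_SF₆) / Σ(n_i/√M_i)
= (1.84/√146.06) / (1.84/√146.06 + 4.96/√44.01) = 0.1522/(0.1522 + 0.7477) = 0.169.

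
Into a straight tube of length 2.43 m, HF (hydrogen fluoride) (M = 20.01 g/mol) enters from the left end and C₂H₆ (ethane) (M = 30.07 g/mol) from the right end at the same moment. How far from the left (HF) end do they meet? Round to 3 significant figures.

1.34 m

Distances travelled in equal time are proportional to diffusion rates, so d_HF/d_C₂H₆ = √(M_C₂H₆/M_HF) = √(30.07/20.01) = 1.226.
With d_HF + d_C₂H₆ = 2.43 m, d_C₂H₆ = 2.43/(1 + 1.226) = 1.092 m.
d_HF = 2.43 − 1.092 = 1.34 m.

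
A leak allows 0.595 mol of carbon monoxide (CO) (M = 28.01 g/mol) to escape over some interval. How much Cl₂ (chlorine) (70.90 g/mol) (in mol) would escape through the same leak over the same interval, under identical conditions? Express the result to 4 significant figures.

0.3740 mol

Since effusion rate ∝ 1/√M, rate_Cl₂/rate_CO = √(M_CO/M_Cl₂) = √(28.01/70.90) = √0.3951 = 0.6285.
So the amount for Cl₂ is 0.595 × 0.6285 = 0.3740 mol.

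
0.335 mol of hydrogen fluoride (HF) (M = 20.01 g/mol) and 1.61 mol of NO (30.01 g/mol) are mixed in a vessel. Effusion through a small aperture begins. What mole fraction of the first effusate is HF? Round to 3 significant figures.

Rate_i ∝ x_i/√M_i (Graham's law weighted by mole fraction), so the effusate composition follows n_i/√M_i.
Mole fraction of HF in the effusate = (n_HF/√M_HF) / (n_HF/√M_HF + n_NO/√M_NO)
= (0.335/√20.01) / (0.335/√20.01 + 1.61/√30.01) = 0.07489/(0.07489 + 0.2939) = 0.203.

0.203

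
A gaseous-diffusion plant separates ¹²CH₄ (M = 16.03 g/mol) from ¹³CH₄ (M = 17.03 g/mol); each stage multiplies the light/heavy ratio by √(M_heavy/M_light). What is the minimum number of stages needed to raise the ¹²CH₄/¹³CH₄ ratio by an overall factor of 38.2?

121

With α = √(17.03/16.03) per stage, ln α = ½ ln(1.06238) = 0.03026.
Need α^N ≥ 38.2 ⇒ N ≥ ln(38.2) / ln α = 3.643 / 0.03026 = 120.40.
Minimum whole number of stages: N = 121.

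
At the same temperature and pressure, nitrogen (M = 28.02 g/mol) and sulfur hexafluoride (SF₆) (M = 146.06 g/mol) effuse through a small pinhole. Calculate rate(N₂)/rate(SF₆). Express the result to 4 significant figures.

2.283

By Graham's law, rate_N₂/rate_SF₆ = √(M_SF₆/M_N₂) = √(146.06/28.02) = √5.213 = 2.283.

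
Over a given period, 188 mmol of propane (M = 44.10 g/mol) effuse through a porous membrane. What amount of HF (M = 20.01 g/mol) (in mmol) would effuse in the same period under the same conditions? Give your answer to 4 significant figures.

279.1 mmol

Graham's law gives rate_HF/rate_C₃H₈ = √(M_C₃H₈/M_HF) = √(44.10/20.01) = √2.204 = 1.485.
So the amount for HF is 188 × 1.485 = 279.1 mmol.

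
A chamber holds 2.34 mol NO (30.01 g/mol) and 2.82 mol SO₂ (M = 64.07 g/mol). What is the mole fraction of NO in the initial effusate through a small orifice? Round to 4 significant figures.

Rate_i ∝ x_i/√M_i (Graham's law weighted by mole fraction), so the effusate composition follows n_i/√M_i.
Mole fraction of NO in the effusate = (n_NO/√M_NO) / (n_NO/√M_NO + n_SO₂/√M_SO₂)
= (2.34/√30.01) / (2.34/√30.01 + 2.82/√64.07) = 0.4272/(0.4272 + 0.3523) = 0.5480.

0.5480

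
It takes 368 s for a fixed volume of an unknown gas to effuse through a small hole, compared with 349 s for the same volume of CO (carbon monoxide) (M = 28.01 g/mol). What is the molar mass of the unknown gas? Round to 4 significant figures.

From Graham's law, t_X/t_CO = √(M_X/M_CO).
368/349 = 1.054 = √(M_X/28.01)
M_X = 28.01 × 1.054² = 28.01 × 1.112 = 31.14 g/mol

31.14 g/mol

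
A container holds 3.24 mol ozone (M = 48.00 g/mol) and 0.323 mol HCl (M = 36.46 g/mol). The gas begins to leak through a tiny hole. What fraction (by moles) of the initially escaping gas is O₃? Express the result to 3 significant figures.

The effusion rate of species i is ∝ p_i/√M_i ∝ n_i/√M_i.
Mole fraction of O₃ in the effusate = (n_O₃/√M_O₃) / (n_O₃/√M_O₃ + n_HCl/√M_HCl)
= (3.24/√48.00) / (3.24/√48.00 + 0.323/√36.46) = 0.4677/(0.4677 + 0.05349) = 0.897.

0.897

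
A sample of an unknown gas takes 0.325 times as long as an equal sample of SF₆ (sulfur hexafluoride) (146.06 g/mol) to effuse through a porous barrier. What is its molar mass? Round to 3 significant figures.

15.4 g/mol

Using Graham's law: t_X/t_SF₆ = √(M_X/M_SF₆).
0.325 = √(M_X/146.06)
M_X = 146.06 × 0.325² = 146.06 × 0.1056 = 15.4 g/mol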